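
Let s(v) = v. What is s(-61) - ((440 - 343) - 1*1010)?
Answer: 852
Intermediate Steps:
s(-61) - ((440 - 343) - 1*1010) = -61 - ((440 - 343) - 1*1010) = -61 - (97 - 1010) = -61 - 1*(-913) = -61 + 913 = 852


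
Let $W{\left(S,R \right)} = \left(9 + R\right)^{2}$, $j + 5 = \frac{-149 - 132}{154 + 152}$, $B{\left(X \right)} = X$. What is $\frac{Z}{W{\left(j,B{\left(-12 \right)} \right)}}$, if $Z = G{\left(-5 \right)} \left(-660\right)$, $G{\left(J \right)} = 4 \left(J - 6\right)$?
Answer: $\frac{9680}{3} \approx 3226.7$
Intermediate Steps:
$G{\left(J \right)} = -24 + 4 J$ ($G{\left(J \right)} = 4 \left(-6 + J\right) = -24 + 4 J$)
$j = - \frac{1811}{306}$ ($j = -5 + \frac{-149 - 132}{154 + 152} = -5 - \frac{281}{306} = - \frac{1811}{306} \approx -5.9183$)
$Z = 29040$ ($Z = \left(-24 + 4 \left(-5\right)\right) \left(-660\right) = \left(-24 - 20\right) \left(-660\right) = \left(-44\right) \left(-660\right) = 29040$)
$\frac{Z}{W{\left(j,B{\left(-12 \right)} \right)}} = \frac{29040}{\left(9 - 12\right)^{2}} = \frac{29040}{\left(-3\right)^{2}} = \frac{29040}{9} = 29040 \cdot \frac{1}{9} = \frac{9680}{3}$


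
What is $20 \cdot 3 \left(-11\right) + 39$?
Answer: $-621$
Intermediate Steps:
$20 \cdot 3 \left(-11\right) + 39 = 20 \left(-33\right) + 39 = -660 + 39 = -621$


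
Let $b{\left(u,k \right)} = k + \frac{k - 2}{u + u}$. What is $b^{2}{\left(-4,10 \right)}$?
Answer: $81$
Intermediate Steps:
$b{\left(u,k \right)} = k + \frac{-2 + k}{2 u}$
$b^{2}{\left(-4,10 \right)} = \left(\frac{-1 + \frac{1}{2} \cdot 10 + 10 \left(-4\right)}{-4}\right)^{2} = \left(- \frac{-1 + 5 - 40}{4}\right)^{2} = \left(\left(- \frac{1}{4}\right) \left(-36\right)\right)^{2} = 9^{2} = 81$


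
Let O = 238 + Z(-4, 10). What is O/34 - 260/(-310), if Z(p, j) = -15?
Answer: 7797/1054 ≈ 7.3975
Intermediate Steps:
O = 223 (O = 238 - 15 = 223)
O/34 - 260/(-310) = 223/34 - 260/(-310) = 223*(1/34) - 260*(-1/310) = 223/34 + 26/31 = 7797/1054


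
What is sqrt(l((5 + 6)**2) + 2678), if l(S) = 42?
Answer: 4*sqrt(170) ≈ 52.154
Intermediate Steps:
sqrt(l((5 + 6)**2) + 2678) = sqrt(42 + 2678) = sqrt(2720) = 4*sqrt(170)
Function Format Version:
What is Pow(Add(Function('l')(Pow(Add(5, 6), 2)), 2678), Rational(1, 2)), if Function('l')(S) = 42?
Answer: Mul(4, Pow(170, Rational(1, 2))) ≈ 52.154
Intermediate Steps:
Pow(Add(Function('l')(Pow(Add(5, 6), 2)), 2678), Rational(1, 2)) = Pow(Add(42, 2678), Rational(1, 2)) = Pow(2720, Rational(1, 2)) = Mul(4, Pow(170, Rational(1, 2)))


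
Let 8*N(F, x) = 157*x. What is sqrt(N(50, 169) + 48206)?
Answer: sqrt(824362)/4 ≈ 226.99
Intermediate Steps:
N(F, x) = 157*x/8 (N(F, x) = (157*x)/8 = 157*x/8)
sqrt(N(50, 169) + 48206) = sqrt((157/8)*169 + 48206) = sqrt(26533/8 + 48206) = sqrt(412181/8) = sqrt(824362)/4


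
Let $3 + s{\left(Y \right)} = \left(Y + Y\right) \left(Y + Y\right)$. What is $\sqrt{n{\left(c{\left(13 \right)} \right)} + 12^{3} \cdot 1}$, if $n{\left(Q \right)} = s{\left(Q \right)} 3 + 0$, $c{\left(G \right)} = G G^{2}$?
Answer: $\sqrt{57923427} \approx 7610.7$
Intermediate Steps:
$s{\left(Y \right)} = -3 + 4 Y^{2}$ ($s{\left(Y \right)} = -3 + \left(Y + Y\right) \left(Y + Y\right) = -3 + 2 Y 2 Y = -3 + 4 Y^{2}$)
$c{\left(G \right)} = G^{3}$
$n{\left(Q \right)} = -9 + 12 Q^{2}$ ($n{\left(Q \right)} = \left(-3 + 4 Q^{2}\right) 3 + 0 = \left(-9 + 12 Q^{2}\right) + 0 = -9 + 12 Q^{2}$)
$\sqrt{n{\left(c{\left(13 \right)} \right)} + 12^{3} \cdot 1} = \sqrt{\left(-9 + 12 \left(13^{3}\right)^{2}\right) + 12^{3} \cdot 1} = \sqrt{\left(-9 + 12 \cdot 2197^{2}\right) + 1728 \cdot 1} = \sqrt{\left(-9 + 12 \cdot 4826809\right) + 1728} = \sqrt{\left(-9 + 57921708\right) + 1728} = \sqrt{57921699 + 1728} = \sqrt{57923427}$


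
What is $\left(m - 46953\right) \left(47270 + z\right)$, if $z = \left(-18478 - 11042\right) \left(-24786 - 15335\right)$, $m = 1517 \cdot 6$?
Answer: $-44831450760690$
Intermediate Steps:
$m = 9102$
$z = 1184371920$ ($z = \left(-29520\right) \left(-40121\right) = 1184371920$)
$\left(m - 46953\right) \left(47270 + z\right) = \left(9102 - 46953\right) \left(47270 + 1184371920\right) = \left(-37851\right) 1184419190 = -44831450760690$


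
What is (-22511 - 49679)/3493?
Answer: -72190/3493 ≈ -20.667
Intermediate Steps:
(-22511 - 49679)/3493 = -72190*1/3493 = -72190/3493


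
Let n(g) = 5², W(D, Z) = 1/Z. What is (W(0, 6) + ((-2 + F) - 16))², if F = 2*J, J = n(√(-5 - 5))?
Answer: 37249/36 ≈ 1034.7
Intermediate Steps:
n(g) = 25
J = 25
F = 50 (F = 2*25 = 50)
(W(0, 6) + ((-2 + F) - 16))² = (1/6 + ((-2 + 50) - 16))² = (⅙ + (48 - 16))² = (⅙ + 32)² = (193/6)² = 37249/36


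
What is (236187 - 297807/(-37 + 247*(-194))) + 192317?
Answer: 6849735709/15985 ≈ 4.2851e+5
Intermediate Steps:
(236187 - 297807/(-37 + 247*(-194))) + 192317 = (236187 - 297807/(-37 - 47918)) + 192317 = (236187 - 297807/(-47955)) + 192317 = (236187 - 297807*(-1/47955)) + 192317 = (236187 + 99269/15985) + 192317 = 3775548464/15985 + 192317 = 6849735709/15985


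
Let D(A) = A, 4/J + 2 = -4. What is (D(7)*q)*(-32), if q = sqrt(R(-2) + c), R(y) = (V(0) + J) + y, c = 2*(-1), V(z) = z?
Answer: -224*I*sqrt(42)/3 ≈ -483.9*I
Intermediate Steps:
J = -2/3 (J = 4/(-2 - 4) = 4/(-6) = 4*(-1/6) = -2/3 ≈ -0.66667)
c = -2
R(y) = -2/3 + y (R(y) = (0 - 2/3) + y = -2/3 + y)
q = I*sqrt(42)/3 (q = sqrt((-2/3 - 2) - 2) = sqrt(-8/3 - 2) = sqrt(-14/3) = I*sqrt(42)/3 ≈ 2.1602*I)
(D(7)*q)*(-32) = (7*(I*sqrt(42)/3))*(-32) = (7*I*sqrt(42)/3)*(-32) = -224*I*sqrt(42)/3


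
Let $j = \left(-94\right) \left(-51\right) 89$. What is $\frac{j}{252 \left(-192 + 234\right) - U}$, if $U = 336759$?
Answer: $- \frac{142222}{108725} \approx -1.3081$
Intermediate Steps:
$j = 426666$ ($j = 4794 \cdot 89 = 426666$)
$\frac{j}{252 \left(-192 + 234\right) - U} = \frac{426666}{252 \left(-192 + 234\right) - 336759} = \frac{426666}{252 \cdot 42 - 336759} = \frac{426666}{10584 - 336759} = \frac{426666}{-326175} = 426666 \left(- \frac{1}{326175}\right) = - \frac{142222}{108725}$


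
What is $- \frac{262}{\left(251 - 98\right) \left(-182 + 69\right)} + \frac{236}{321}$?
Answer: $\frac{1388102}{1849923} \approx 0.75036$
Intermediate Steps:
$- \frac{262}{\left(251 - 98\right) \left(-182 + 69\right)} + \frac{236}{321} = - \frac{262}{153 \left(-113\right)} + 236 \cdot \frac{1}{321} = - \frac{262}{-17289} + \frac{236}{321} = \left(-262\right) \left(- \frac{1}{17289}\right) + \frac{236}{321} = \frac{262}{17289} + \frac{236}{321} = \frac{1388102}{1849923}$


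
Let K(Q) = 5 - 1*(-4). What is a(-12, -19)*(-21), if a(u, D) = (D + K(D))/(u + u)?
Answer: -35/4 ≈ -8.7500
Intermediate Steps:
K(Q) = 9 (K(Q) = 5 + 4 = 9)
a(u, D) = (9 + D)/(2*u) (a(u, D) = (D + 9)/(u + u) = (9 + D)/((2*u)) = (9 + D)*(1/(2*u)) = (9 + D)/(2*u))
a(-12, -19)*(-21) = ((1/2)*(9 - 19)/(-12))*(-21) = ((1/2)*(-1/12)*(-10))*(-21) = (5/12)*(-21) = -35/4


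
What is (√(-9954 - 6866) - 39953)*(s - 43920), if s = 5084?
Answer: 1551614708 - 2252488*I*√5 ≈ 1.5516e+9 - 5.0367e+6*I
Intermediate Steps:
(√(-9954 - 6866) - 39953)*(s - 43920) = (√(-9954 - 6866) - 39953)*(5084 - 43920) = (√(-16820) - 39953)*(-38836) = (58*I*√5 - 39953)*(-38836) = (-39953 + 58*I*√5)*(-38836) = 1551614708 - 2252488*I*√5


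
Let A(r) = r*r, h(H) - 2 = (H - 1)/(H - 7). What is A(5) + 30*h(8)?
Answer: 295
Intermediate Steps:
h(H) = 2 + (-1 + H)/(-7 + H) (h(H) = 2 + (H - 1)/(H - 7) = 2 + (-1 + H)/(-7 + H))
A(r) = r²
A(5) + 30*h(8) = 5² + 30*(3*(-5 + 8)/(-7 + 8)) = 25 + 30*(3*3/1) = 25 + 30*(3*1*3) = 25 + 30*9 = 25 + 270 = 295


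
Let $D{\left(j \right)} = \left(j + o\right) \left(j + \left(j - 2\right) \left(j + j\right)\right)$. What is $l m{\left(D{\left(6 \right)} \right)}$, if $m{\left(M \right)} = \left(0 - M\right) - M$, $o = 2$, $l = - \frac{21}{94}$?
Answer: $\frac{9072}{47} \approx 193.02$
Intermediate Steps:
$l = - \frac{21}{94}$ ($l = \left(-21\right) \frac{1}{94} = - \frac{21}{94} \approx -0.2234$)
$D{\left(j \right)} = \left(2 + j\right) \left(j + 2 j \left(-2 + j\right)\right)$ ($D{\left(j \right)} = \left(j + 2\right) \left(j + \left(j - 2\right) \left(j + j\right)\right) = \left(2 + j\right) \left(j + \left(-2 + j\right) 2 j\right) = \left(2 + j\right) \left(j + 2 j \left(-2 + j\right)\right)$)
$m{\left(M \right)} = - 2 M$ ($m{\left(M \right)} = - M - M = - 2 M$)
$l m{\left(D{\left(6 \right)} \right)} = - \frac{21 \left(- 2 \cdot 6 \left(-6 + 6 + 2 \cdot 6^{2}\right)\right)}{94} = - \frac{21 \left(- 2 \cdot 6 \left(-6 + 6 + 2 \cdot 36\right)\right)}{94} = - \frac{21 \left(- 2 \cdot 6 \left(-6 + 6 + 72\right)\right)}{94} = - \frac{21 \left(- 2 \cdot 6 \cdot 72\right)}{94} = - \frac{21 \left(\left(-2\right) 432\right)}{94} = \left(- \frac{21}{94}\right) \left(-864\right) = \frac{9072}{47}$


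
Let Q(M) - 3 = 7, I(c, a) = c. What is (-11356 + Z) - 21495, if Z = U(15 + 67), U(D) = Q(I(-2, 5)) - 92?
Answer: -32933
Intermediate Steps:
Q(M) = 10 (Q(M) = 3 + 7 = 10)
U(D) = -82 (U(D) = 10 - 92 = -82)
Z = -82
(-11356 + Z) - 21495 = (-11356 - 82) - 21495 = -11438 - 21495 = -32933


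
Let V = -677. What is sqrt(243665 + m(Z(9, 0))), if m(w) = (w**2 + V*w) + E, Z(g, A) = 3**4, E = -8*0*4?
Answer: sqrt(195389) ≈ 442.03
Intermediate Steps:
E = 0 (E = 0*4 = 0)
Z(g, A) = 81
m(w) = w**2 - 677*w (m(w) = (w**2 - 677*w) + 0 = w**2 - 677*w)
sqrt(243665 + m(Z(9, 0))) = sqrt(243665 + 81*(-677 + 81)) = sqrt(243665 + 81*(-596)) = sqrt(243665 - 48276) = sqrt(195389)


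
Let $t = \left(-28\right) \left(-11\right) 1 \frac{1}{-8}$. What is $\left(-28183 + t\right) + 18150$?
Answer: $- \frac{20143}{2} \approx -10072.0$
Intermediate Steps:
$t = - \frac{77}{2}$ ($t = 308 \cdot 1 \left(- \frac{1}{8}\right) = 308 \left(- \frac{1}{8}\right) = - \frac{77}{2} \approx -38.5$)
$\left(-28183 + t\right) + 18150 = \left(-28183 - \frac{77}{2}\right) + 18150 = - \frac{56443}{2} + 18150 = - \frac{20143}{2}$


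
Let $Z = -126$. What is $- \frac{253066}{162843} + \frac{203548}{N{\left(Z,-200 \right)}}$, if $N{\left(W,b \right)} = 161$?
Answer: $\frac{33105623338}{26217723} \approx 1262.7$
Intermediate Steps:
$- \frac{253066}{162843} + \frac{203548}{N{\left(Z,-200 \right)}} = - \frac{253066}{162843} + \frac{203548}{161} = \frac{33105623338}{26217723}$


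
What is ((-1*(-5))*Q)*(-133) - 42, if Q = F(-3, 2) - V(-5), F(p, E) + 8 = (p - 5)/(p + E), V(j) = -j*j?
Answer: -16667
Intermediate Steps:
V(j) = -j²
F(p, E) = -8 + (-5 + p)/(E + p) (F(p, E) = -8 + (p - 5)/(p + E) = -8 + (-5 + p)/(E + p))
Q = 25 (Q = (-5 - 8*2 - 7*(-3))/(2 - 3) - (-1)*(-5)² = (-5 - 16 + 21)/(-1) - (-1)*25 = -1*0 - 1*(-25) = 0 + 25 = 25)
((-1*(-5))*Q)*(-133) - 42 = (-1*(-5)*25)*(-133) - 42 = (5*25)*(-133) - 42 = 125*(-133) - 42 = -16625 - 42 = -16667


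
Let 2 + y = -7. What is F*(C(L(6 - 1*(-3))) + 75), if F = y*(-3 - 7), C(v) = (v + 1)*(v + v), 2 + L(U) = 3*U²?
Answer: 10504710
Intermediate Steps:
L(U) = -2 + 3*U²
y = -9 (y = -2 - 7 = -9)
C(v) = 2*v*(1 + v) (C(v) = (1 + v)*(2*v) = 2*v*(1 + v))
F = 90 (F = -9*(-3 - 7) = -9*(-10) = 90)
F*(C(L(6 - 1*(-3))) + 75) = 90*(2*(-2 + 3*(6 - 1*(-3))²)*(1 + (-2 + 3*(6 - 1*(-3))²)) + 75) = 90*(2*(-2 + 3*(6 + 3)²)*(1 + (-2 + 3*(6 + 3)²)) + 75) = 90*(2*(-2 + 3*9²)*(1 + (-2 + 3*9²)) + 75) = 90*(2*(-2 + 3*81)*(1 + (-2 + 3*81)) + 75) = 90*(2*(-2 + 243)*(1 + (-2 + 243)) + 75) = 90*(2*241*(1 + 241) + 75) = 90*(2*241*242 + 75) = 90*(116644 + 75) = 90*116719 = 10504710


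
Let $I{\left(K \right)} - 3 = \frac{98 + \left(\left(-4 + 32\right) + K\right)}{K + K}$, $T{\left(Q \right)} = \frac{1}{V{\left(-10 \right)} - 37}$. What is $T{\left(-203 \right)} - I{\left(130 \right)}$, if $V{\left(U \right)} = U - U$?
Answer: $- \frac{9648}{2405} \approx -4.0116$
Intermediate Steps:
$V{\left(U \right)} = 0$
$T{\left(Q \right)} = - \frac{1}{37}$ ($T{\left(Q \right)} = \frac{1}{0 - 37} = \frac{1}{-37} = - \frac{1}{37}$)
$I{\left(K \right)} = 3 + \frac{126 + K}{2 K}$ ($I{\left(K \right)} = 3 + \frac{98 + \left(\left(-4 + 32\right) + K\right)}{K + K} = 3 + \frac{98 + \left(28 + K\right)}{2 K} = 3 + \left(126 + K\right) \frac{1}{2 K} = 3 + \frac{126 + K}{2 K}$)
$T{\left(-203 \right)} - I{\left(130 \right)} = - \frac{1}{37} - \left(\frac{7}{2} + \frac{63}{130}\right) = - \frac{1}{37} - \frac{259}{65} = - \frac{9648}{2405}$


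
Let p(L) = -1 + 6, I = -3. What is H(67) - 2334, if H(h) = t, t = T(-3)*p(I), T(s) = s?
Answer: -2349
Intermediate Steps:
p(L) = 5
t = -15 (t = -3*5 = -15)
H(h) = -15
H(67) - 2334 = -15 - 2334 = -2349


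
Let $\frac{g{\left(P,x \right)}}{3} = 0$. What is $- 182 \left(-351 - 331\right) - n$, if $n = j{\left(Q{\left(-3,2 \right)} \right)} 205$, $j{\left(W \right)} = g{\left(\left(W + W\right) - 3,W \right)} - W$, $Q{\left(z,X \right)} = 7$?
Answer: $125559$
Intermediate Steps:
$g{\left(P,x \right)} = 0$ ($g{\left(P,x \right)} = 3 \cdot 0 = 0$)
$j{\left(W \right)} = - W$ ($j{\left(W \right)} = 0 - W = - W$)
$n = -1435$ ($n = \left(-1\right) 7 \cdot 205 = \left(-7\right) 205 = -1435$)
$- 182 \left(-351 - 331\right) - n = - 182 \left(-351 - 331\right) - -1435 = \left(-182\right) \left(-682\right) + 1435 = 124124 + 1435 = 125559$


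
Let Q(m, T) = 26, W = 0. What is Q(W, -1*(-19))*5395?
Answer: 140270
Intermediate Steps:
Q(W, -1*(-19))*5395 = 26*5395 = 140270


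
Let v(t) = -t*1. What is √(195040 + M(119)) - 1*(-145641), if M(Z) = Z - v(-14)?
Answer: 145641 + √195145 ≈ 1.4608e+5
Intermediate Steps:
v(t) = -t
M(Z) = -14 + Z (M(Z) = Z - (-1)*(-14) = Z - 1*14 = Z - 14 = -14 + Z)
√(195040 + M(119)) - 1*(-145641) = √(195040 + (-14 + 119)) - 1*(-145641) = √(195040 + 105) + 145641 = √195145 + 145641 = 145641 + √195145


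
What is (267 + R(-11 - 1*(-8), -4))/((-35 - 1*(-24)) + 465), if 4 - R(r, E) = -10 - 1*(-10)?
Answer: 271/454 ≈ 0.59692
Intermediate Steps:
R(r, E) = 4 (R(r, E) = 4 - (-10 - 1*(-10)) = 4 - (-10 + 10) = 4 - 1*0 = 4 + 0 = 4)
(267 + R(-11 - 1*(-8), -4))/((-35 - 1*(-24)) + 465) = (267 + 4)/((-35 - 1*(-24)) + 465) = 271/((-35 + 24) + 465) = 271/(-11 + 465) = 271/454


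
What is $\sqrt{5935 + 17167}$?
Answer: $\sqrt{23102} \approx 151.99$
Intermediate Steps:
$\sqrt{5935 + 17167} = \sqrt{23102}$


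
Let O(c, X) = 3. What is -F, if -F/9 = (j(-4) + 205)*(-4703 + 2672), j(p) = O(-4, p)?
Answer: -3802032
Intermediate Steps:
j(p) = 3
F = 3802032 (F = -9*(3 + 205)*(-4703 + 2672) = -1872*(-2031) = -9*(-422448) = 3802032)
-F = -1*3802032 = -3802032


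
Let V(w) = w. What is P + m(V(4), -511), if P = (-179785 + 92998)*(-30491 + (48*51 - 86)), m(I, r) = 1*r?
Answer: 2441231012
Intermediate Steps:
m(I, r) = r
P = 2441231523 (P = -86787*(-30491 + (2448 - 86)) = -86787*(-30491 + 2362) = -86787*(-28129) = 2441231523)
P + m(V(4), -511) = 2441231523 - 511 = 2441231012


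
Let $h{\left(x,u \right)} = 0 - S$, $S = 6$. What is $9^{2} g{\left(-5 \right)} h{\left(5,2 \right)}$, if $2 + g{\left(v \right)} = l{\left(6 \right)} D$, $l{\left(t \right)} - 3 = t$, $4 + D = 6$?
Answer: $-7776$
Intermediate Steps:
$D = 2$ ($D = -4 + 6 = 2$)
$l{\left(t \right)} = 3 + t$
$h{\left(x,u \right)} = -6$ ($h{\left(x,u \right)} = 0 - 6 = -6$)
$g{\left(v \right)} = 16$ ($g{\left(v \right)} = -2 + \left(3 + 6\right) 2 = -2 + 9 \cdot 2 = -2 + 18 = 16$)
$9^{2} g{\left(-5 \right)} h{\left(5,2 \right)} = 9^{2} \cdot 16 \left(-6\right) = 81 \cdot 16 \left(-6\right) = 1296 \left(-6\right) = -7776$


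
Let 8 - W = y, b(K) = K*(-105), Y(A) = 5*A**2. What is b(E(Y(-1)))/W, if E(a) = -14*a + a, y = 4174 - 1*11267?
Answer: 2275/2367 ≈ 0.96113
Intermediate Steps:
y = -7093 (y = 4174 - 11267 = -7093)
E(a) = -13*a
b(K) = -105*K
W = 7101 (W = 8 - 1*(-7093) = 8 + 7093 = 7101)
b(E(Y(-1)))/W = -(-1365)*5*(-1)**2/7101 = -(-1365)*5*1*(1/7101) = -(-1365)*5*(1/7101) = -105*(-65)*(1/7101) = 6825*(1/7101) = 2275/2367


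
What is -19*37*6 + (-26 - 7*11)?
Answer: -4321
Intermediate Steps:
-19*37*6 + (-26 - 7*11) = -703*6 + (-26 - 77) = -4218 - 103 = -4321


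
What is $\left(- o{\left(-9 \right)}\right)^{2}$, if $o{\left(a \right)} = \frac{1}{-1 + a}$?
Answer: $\frac{1}{100} \approx 0.01$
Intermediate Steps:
$\left(- o{\left(-9 \right)}\right)^{2} = \left(- \frac{1}{-1 - 9}\right)^{2} = \left(- \frac{1}{-10}\right)^{2} = \left(\left(-1\right) \left(- \frac{1}{10}\right)\right)^{2} = \left(\frac{1}{10}\right)^{2} = \frac{1}{100}$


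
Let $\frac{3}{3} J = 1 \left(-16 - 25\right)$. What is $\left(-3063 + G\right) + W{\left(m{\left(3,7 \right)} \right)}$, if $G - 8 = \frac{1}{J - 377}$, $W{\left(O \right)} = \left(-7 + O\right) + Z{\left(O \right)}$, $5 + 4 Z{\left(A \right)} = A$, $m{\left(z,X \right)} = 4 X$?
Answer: $- \frac{2531619}{836} \approx -3028.3$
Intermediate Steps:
$J = -41$ ($J = 1 \left(-16 - 25\right) = 1 \left(-41\right) = -41$)
$Z{\left(A \right)} = - \frac{5}{4} + \frac{A}{4}$
$W{\left(O \right)} = - \frac{33}{4} + \frac{5 O}{4}$ ($W{\left(O \right)} = \left(-7 + O\right) + \left(- \frac{5}{4} + \frac{O}{4}\right) = - \frac{33}{4} + \frac{5 O}{4}$)
$G = \frac{3343}{418}$ ($G = 8 + \frac{1}{-41 - 377} = 8 + \frac{1}{-418} = 8 - \frac{1}{418} = \frac{3343}{418} \approx 7.9976$)
$\left(-3063 + G\right) + W{\left(m{\left(3,7 \right)} \right)} = \left(-3063 + \frac{3343}{418}\right) - \left(\frac{33}{4} - \frac{5 \cdot 4 \cdot 7}{4}\right) = - \frac{1276991}{418} + \left(- \frac{33}{4} + \frac{5}{4} \cdot 28\right) = - \frac{1276991}{418} + \left(- \frac{33}{4} + 35\right) = - \frac{1276991}{418} + \frac{107}{4} = - \frac{2531619}{836}$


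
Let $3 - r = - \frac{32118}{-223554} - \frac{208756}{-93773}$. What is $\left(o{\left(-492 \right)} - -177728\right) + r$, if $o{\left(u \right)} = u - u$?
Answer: $\frac{11716301224748}{65922419} \approx 1.7773 \cdot 10^{5}$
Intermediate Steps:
$o{\left(u \right)} = 0$
$r = \frac{41540716}{65922419}$ ($r = 3 - \left(- \frac{32118}{-223554} - \frac{208756}{-93773}\right) = 3 - \left(\left(-32118\right) \left(- \frac{1}{223554}\right) - - \frac{208756}{93773}\right) = 3 - \left(\frac{101}{703} + \frac{208756}{93773}\right) = 3 - \frac{156226541}{65922419} = \frac{41540716}{65922419} \approx 0.63015$)
$\left(o{\left(-492 \right)} - -177728\right) + r = \left(0 - -177728\right) + \frac{41540716}{65922419} = \left(0 + 177728\right) + \frac{41540716}{65922419} = 177728 + \frac{41540716}{65922419} = \frac{11716301224748}{65922419}$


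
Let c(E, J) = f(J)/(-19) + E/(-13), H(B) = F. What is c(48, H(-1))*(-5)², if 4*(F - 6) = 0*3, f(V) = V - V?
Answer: -1200/13 ≈ -92.308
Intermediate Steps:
f(V) = 0
F = 6 (F = 6 + (0*3)/4 = 6 + (¼)*0 = 6 + 0 = 6)
H(B) = 6
c(E, J) = -E/13 (c(E, J) = 0/(-19) + E/(-13) = 0*(-1/19) + E*(-1/13) = 0 - E/13 = -E/13)
c(48, H(-1))*(-5)² = -1/13*48*(-5)² = -48/13*25 = -1200/13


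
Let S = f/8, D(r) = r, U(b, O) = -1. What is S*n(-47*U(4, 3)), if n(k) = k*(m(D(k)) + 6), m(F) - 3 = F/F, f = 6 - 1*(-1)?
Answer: 1645/4 ≈ 411.25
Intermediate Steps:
f = 7 (f = 6 + 1 = 7)
m(F) = 4 (m(F) = 3 + F/F = 3 + 1 = 4)
n(k) = 10*k (n(k) = k*(4 + 6) = k*10 = 10*k)
S = 7/8 ≈ 0.87500
S*n(-47*U(4, 3)) = 7*(10*(-47*(-1)))/8 = 7*(10*47)/8 = (7/8)*470 = 1645/4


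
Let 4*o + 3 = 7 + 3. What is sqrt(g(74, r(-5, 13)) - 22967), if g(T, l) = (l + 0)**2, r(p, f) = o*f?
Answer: 23*I*sqrt(679)/4 ≈ 149.83*I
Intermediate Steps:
o = 7/4 (o = -3/4 + (7 + 3)/4 = -3/4 + (1/4)*10 = -3/4 + 5/2 = 7/4 ≈ 1.7500)
r(p, f) = 7*f/4
g(T, l) = l**2
sqrt(g(74, r(-5, 13)) - 22967) = sqrt(((7/4)*13)**2 - 22967) = sqrt((91/4)**2 - 22967) = sqrt(8281/16 - 22967) = sqrt(-359191/16) = 23*I*sqrt(679)/4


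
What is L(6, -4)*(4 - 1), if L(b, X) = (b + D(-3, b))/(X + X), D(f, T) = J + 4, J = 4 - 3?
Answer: -33/8 ≈ -4.1250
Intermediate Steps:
J = 1
D(f, T) = 5 (D(f, T) = 1 + 4 = 5)
L(b, X) = (5 + b)/(2*X) (L(b, X) = (b + 5)/(X + X) = (5 + b)/((2*X)) = (5 + b)*(1/(2*X)) = (5 + b)/(2*X))
L(6, -4)*(4 - 1) = ((1/2)*(5 + 6)/(-4))*(4 - 1) = ((1/2)*(-1/4)*11)*3 = -11/8*3 = -33/8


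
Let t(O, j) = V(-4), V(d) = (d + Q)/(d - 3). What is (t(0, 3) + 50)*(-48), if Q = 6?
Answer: -16704/7 ≈ -2386.3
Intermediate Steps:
V(d) = (6 + d)/(-3 + d) (V(d) = (d + 6)/(d - 3) = (6 + d)/(-3 + d))
t(O, j) = -2/7 (t(O, j) = (6 - 4)/(-3 - 4) = 2/(-7) = -⅐*2 = -2/7)
(t(0, 3) + 50)*(-48) = (-2/7 + 50)*(-48) = (348/7)*(-48) = -16704/7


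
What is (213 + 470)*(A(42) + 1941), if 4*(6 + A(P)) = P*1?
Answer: 2657553/2 ≈ 1.3288e+6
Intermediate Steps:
A(P) = -6 + P/4 (A(P) = -6 + (P*1)/4 = -6 + P/4)
(213 + 470)*(A(42) + 1941) = (213 + 470)*((-6 + (¼)*42) + 1941) = 683*((-6 + 21/2) + 1941) = 683*(9/2 + 1941) = 683*(3891/2) = 2657553/2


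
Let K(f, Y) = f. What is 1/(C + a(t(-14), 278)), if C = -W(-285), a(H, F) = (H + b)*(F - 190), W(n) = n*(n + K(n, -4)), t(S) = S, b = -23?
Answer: -1/165706 ≈ -6.0348e-6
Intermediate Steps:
W(n) = 2*n**2 (W(n) = n*(n + n) = n*(2*n) = 2*n**2)
a(H, F) = (-190 + F)*(-23 + H) (a(H, F) = (H - 23)*(F - 190) = (-23 + H)*(-190 + F) = (-190 + F)*(-23 + H))
C = -162450 (C = -2*(-285)**2 = -2*81225 = -1*162450 = -162450)
1/(C + a(t(-14), 278)) = 1/(-162450 + (4370 - 190*(-14) - 23*278 + 278*(-14))) = 1/(-162450 + (4370 + 2660 - 6394 - 3892)) = 1/(-162450 - 3256) = 1/(-165706) = -1/165706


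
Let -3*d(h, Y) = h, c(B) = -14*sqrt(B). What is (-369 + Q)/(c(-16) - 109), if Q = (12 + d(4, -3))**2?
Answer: 250373/135153 - 128632*I/135153 ≈ 1.8525 - 0.95175*I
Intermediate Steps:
d(h, Y) = -h/3
Q = 1024/9 (Q = (12 - 1/3*4)**2 = (12 - 4/3)**2 = (32/3)**2 = 1024/9 ≈ 113.78)
(-369 + Q)/(c(-16) - 109) = (-369 + 1024/9)/(-56*I - 109) = -2297/(9*(-56*I - 109)) = -2297*(-109 + 56*I)/15017/9 = -2297*(-109 + 56*I)/135153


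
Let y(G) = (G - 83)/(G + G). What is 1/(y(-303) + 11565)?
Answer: 303/3504388 ≈ 8.6463e-5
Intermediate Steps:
y(G) = (-83 + G)/(2*G) (y(G) = (-83 + G)/((2*G)) = (-83 + G)*(1/(2*G)) = (-83 + G)/(2*G))
1/(y(-303) + 11565) = 1/((1/2)*(-83 - 303)/(-303) + 11565) = 1/((1/2)*(-1/303)*(-386) + 11565) = 1/(193/303 + 11565) = 1/(3504388/303) = 303/3504388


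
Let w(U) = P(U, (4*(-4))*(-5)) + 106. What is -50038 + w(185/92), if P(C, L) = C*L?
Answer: -1144736/23 ≈ -49771.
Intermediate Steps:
w(U) = 106 + 80*U (w(U) = U*((4*(-4))*(-5)) + 106 = U*(-16*(-5)) + 106 = U*80 + 106 = 80*U + 106 = 106 + 80*U)
-50038 + w(185/92) = -50038 + (106 + 80*(185/92)) = -50038 + (106 + 3700/23) = -50038 + 6138/23 = -1144736/23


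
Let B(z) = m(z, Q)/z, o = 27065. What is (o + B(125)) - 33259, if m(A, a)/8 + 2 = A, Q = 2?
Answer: -773266/125 ≈ -6186.1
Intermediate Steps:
m(A, a) = -16 + 8*A
B(z) = (-16 + 8*z)/z
(o + B(125)) - 33259 = (27065 + (8 - 16/125)) - 33259 = (27065 + 984/125) - 33259 = 3384109/125 - 33259 = -773266/125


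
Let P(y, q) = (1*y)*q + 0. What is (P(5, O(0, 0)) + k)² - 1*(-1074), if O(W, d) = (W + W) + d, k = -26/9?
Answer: 87670/81 ≈ 1082.3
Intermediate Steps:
k = -26/9 (k = -26*⅑ = -26/9 ≈ -2.8889)
O(W, d) = d + 2*W (O(W, d) = 2*W + d = d + 2*W)
P(y, q) = q*y (P(y, q) = y*q + 0 = q*y + 0 = q*y)
(P(5, O(0, 0)) + k)² - 1*(-1074) = ((0 + 2*0)*5 - 26/9)² - 1*(-1074) = ((0 + 0)*5 - 26/9)² + 1074 = (0*5 - 26/9)² + 1074 = (0 - 26/9)² + 1074 = (-26/9)² + 1074 = 676/81 + 1074 = 87670/81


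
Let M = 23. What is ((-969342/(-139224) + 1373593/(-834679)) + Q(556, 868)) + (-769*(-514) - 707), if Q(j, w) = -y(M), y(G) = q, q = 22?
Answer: 7641452790431323/19367891516 ≈ 3.9454e+5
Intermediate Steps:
y(G) = 22
Q(j, w) = -22 (Q(j, w) = -1*22 = -22)
((-969342/(-139224) + 1373593/(-834679)) + Q(556, 868)) + (-769*(-514) - 707) = ((-969342/(-139224) + 1373593/(-834679)) - 22) + (-769*(-514) - 707) = ((-969342*(-1/139224) + 1373593*(-1/834679)) - 22) + (395266 - 707) = ((161557/23204 - 1373593/834679) - 22) + 394559 = (102975383231/19367891516 - 22) + 394559 = -323118230121/19367891516 + 394559 = 7641452790431323/19367891516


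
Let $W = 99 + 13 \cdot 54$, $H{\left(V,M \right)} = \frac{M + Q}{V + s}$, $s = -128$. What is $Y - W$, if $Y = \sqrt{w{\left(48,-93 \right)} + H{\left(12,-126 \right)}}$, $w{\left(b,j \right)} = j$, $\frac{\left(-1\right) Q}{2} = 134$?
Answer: $-801 + \frac{i \sqrt{301426}}{58} \approx -801.0 + 9.4659 i$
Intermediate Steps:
$Q = -268$ ($Q = \left(-2\right) 134 = -268$)
$H{\left(V,M \right)} = \frac{-268 + M}{-128 + V}$ ($H{\left(V,M \right)} = \frac{M - 268}{V - 128} = \frac{-268 + M}{-128 + V}$)
$W = 801$ ($W = 99 + 702 = 801$)
$Y = \frac{i \sqrt{301426}}{58}$ ($Y = \sqrt{-93 + \frac{-268 - 126}{-128 + 12}} = \sqrt{-93 + \frac{1}{-116} \left(-394\right)} = \sqrt{-93 - - \frac{197}{58}} = \sqrt{-93 + \frac{197}{58}} = \sqrt{- \frac{5197}{58}} = \frac{i \sqrt{301426}}{58} \approx 9.4659 i$)
$Y - W = \frac{i \sqrt{301426}}{58} - 801 = -801 + \frac{i \sqrt{301426}}{58}$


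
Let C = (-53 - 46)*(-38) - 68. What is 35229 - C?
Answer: 31535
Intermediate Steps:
C = 3694 (C = -99*(-38) - 68 = 3762 - 68 = 3694)
35229 - C = 35229 - 1*3694 = 35229 - 3694 = 31535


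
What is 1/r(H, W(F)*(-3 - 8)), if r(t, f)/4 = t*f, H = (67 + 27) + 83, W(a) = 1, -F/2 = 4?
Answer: -1/7788 ≈ -0.00012840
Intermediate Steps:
F = -8 (F = -2*4 = -8)
H = 177 (H = 94 + 83 = 177)
r(t, f) = 4*f*t (r(t, f) = 4*(t*f) = 4*(f*t) = 4*f*t)
1/r(H, W(F)*(-3 - 8)) = 1/(4*(1*(-3 - 8))*177) = 1/(4*(1*(-11))*177) = 1/(4*(-11)*177) = 1/(-7788) = -1/7788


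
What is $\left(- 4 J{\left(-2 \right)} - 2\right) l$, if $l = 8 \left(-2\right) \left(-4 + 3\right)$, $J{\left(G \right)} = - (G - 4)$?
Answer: $-416$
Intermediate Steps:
$J{\left(G \right)} = 4 - G$ ($J{\left(G \right)} = - (-4 + G) = 4 - G$)
$l = 16$ ($l = \left(-16\right) \left(-1\right) = 16$)
$\left(- 4 J{\left(-2 \right)} - 2\right) l = \left(- 4 \left(4 - -2\right) - 2\right) 16 = \left(- 4 \left(4 + 2\right) - 2\right) 16 = \left(\left(-4\right) 6 - 2\right) 16 = \left(-24 - 2\right) 16 = \left(-26\right) 16 = -416$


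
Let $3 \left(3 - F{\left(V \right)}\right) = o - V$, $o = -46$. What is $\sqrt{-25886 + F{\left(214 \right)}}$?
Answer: $\frac{i \sqrt{232167}}{3} \approx 160.61 i$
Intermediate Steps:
$F{\left(V \right)} = \frac{55}{3} + \frac{V}{3}$ ($F{\left(V \right)} = 3 - \frac{-46 - V}{3} = 3 + \left(\frac{46}{3} + \frac{V}{3}\right) = \frac{55}{3} + \frac{V}{3}$)
$\sqrt{-25886 + F{\left(214 \right)}} = \sqrt{-25886 + \left(\frac{55}{3} + \frac{1}{3} \cdot 214\right)} = \sqrt{-25886 + \left(\frac{55}{3} + \frac{214}{3}\right)} = \sqrt{-25886 + \frac{269}{3}} = \sqrt{- \frac{77389}{3}} = \frac{i \sqrt{232167}}{3}$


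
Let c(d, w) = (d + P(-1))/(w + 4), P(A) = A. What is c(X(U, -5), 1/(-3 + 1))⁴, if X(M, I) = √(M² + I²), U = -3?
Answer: 21776/2401 - 320*√34/343 ≈ 3.6296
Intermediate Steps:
X(M, I) = √(I² + M²)
c(d, w) = (-1 + d)/(4 + w) (c(d, w) = (d - 1)/(w + 4) = (-1 + d)/(4 + w))
c(X(U, -5), 1/(-3 + 1))⁴ = ((-1 + √((-5)² + (-3)²))/(4 + 1/(-3 + 1)))⁴ = ((-1 + √(25 + 9))/(4 + 1/(-2)))⁴ = ((-1 + √34)/(4 - ½))⁴ = ((-1 + √34)/(7/2))⁴ = (2*(-1 + √34)/7)⁴ = (-2/7 + 2*√34/7)⁴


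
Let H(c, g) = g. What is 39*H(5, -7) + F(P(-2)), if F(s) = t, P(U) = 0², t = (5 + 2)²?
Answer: -224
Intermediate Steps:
t = 49 (t = 7² = 49)
P(U) = 0
F(s) = 49
39*H(5, -7) + F(P(-2)) = 39*(-7) + 49 = -273 + 49 = -224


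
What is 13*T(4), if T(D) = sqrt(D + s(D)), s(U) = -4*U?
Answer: 26*I*sqrt(3) ≈ 45.033*I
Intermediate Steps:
T(D) = sqrt(3)*sqrt(-D) (T(D) = sqrt(D - 4*D) = sqrt(-3*D) = sqrt(3)*sqrt(-D))
13*T(4) = 13*(sqrt(3)*sqrt(-1*4)) = 13*(sqrt(3)*sqrt(-4)) = 13*(sqrt(3)*(2*I)) = 13*(2*I*sqrt(3)) = 26*I*sqrt(3)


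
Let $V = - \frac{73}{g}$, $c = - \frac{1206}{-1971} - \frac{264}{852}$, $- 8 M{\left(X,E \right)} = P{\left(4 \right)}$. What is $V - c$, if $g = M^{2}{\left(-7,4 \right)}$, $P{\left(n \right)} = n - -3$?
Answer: $- \frac{72875032}{761901} \approx -95.649$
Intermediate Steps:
$P{\left(n \right)} = 3 + n$ ($P{\left(n \right)} = n + 3 = 3 + n$)
$M{\left(X,E \right)} = - \frac{7}{8}$ ($M{\left(X,E \right)} = - \frac{3 + 4}{8} = \left(- \frac{1}{8}\right) 7 = - \frac{7}{8}$)
$g = \frac{49}{64}$ ($g = \left(- \frac{7}{8}\right)^{2} = \frac{49}{64} \approx 0.76563$)
$c = \frac{4696}{15549}$ ($c = \left(-1206\right) \left(- \frac{1}{1971}\right) - \frac{22}{71} = \frac{134}{219} - \frac{22}{71} = \frac{4696}{15549} \approx 0.30201$)
$V = - \frac{4672}{49}$ ($V = - \frac{73}{\frac{49}{64}} = \left(-73\right) \frac{64}{49} = - \frac{4672}{49} \approx -95.347$)
$V - c = - \frac{4672}{49} - \frac{4696}{15549} = - \frac{72875032}{761901}$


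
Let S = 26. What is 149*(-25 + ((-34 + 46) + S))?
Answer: 1937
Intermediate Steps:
149*(-25 + ((-34 + 46) + S)) = 149*(-25 + ((-34 + 46) + 26)) = 149*(-25 + (12 + 26)) = 149*(-25 + 38) = 149*13 = 1937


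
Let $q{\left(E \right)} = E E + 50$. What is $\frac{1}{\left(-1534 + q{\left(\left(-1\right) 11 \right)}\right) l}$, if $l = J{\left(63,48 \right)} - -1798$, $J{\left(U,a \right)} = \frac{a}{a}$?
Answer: $- \frac{1}{2452037} \approx -4.0782 \cdot 10^{-7}$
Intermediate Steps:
$J{\left(U,a \right)} = 1$
$q{\left(E \right)} = 50 + E^{2}$ ($q{\left(E \right)} = E^{2} + 50 = 50 + E^{2}$)
$l = 1799$ ($l = 1 - -1798 = 1 + 1798 = 1799$)
$\frac{1}{\left(-1534 + q{\left(\left(-1\right) 11 \right)}\right) l} = \frac{1}{\left(-1534 + \left(50 + \left(\left(-1\right) 11\right)^{2}\right)\right) 1799} = \frac{1}{-1534 + \left(50 + \left(-11\right)^{2}\right)} \frac{1}{1799} = \frac{1}{-1534 + \left(50 + 121\right)} \frac{1}{1799} = \frac{1}{-1534 + 171} \cdot \frac{1}{1799} = \frac{1}{-1363} \cdot \frac{1}{1799} = \left(- \frac{1}{1363}\right) \frac{1}{1799} = - \frac{1}{2452037}$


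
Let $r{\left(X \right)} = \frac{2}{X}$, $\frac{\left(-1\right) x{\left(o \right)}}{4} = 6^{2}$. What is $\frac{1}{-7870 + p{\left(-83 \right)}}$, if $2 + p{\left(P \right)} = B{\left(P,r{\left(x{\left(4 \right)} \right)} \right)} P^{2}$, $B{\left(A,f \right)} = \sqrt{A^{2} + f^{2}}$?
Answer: $\frac{40808448}{1694537698900561} + \frac{496008 \sqrt{35712577}}{1694537698900561} \approx 1.7733 \cdot 10^{-6}$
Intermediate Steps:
$x{\left(o \right)} = -144$ ($x{\left(o \right)} = - 4 \cdot 6^{2} = \left(-4\right) 36 = -144$)
$p{\left(P \right)} = -2 + P^{2} \sqrt{\frac{1}{5184} + P^{2}}$ ($p{\left(P \right)} = -2 + \sqrt{P^{2} + \left(\frac{2}{-144}\right)^{2}} P^{2} = -2 + \sqrt{P^{2} + \left(2 \left(- \frac{1}{144}\right)\right)^{2}} P^{2} = -2 + \sqrt{P^{2} + \left(- \frac{1}{72}\right)^{2}} P^{2} = -2 + \sqrt{P^{2} + \frac{1}{5184}} P^{2} = -2 + \sqrt{\frac{1}{5184} + P^{2}} P^{2} = -2 + P^{2} \sqrt{\frac{1}{5184} + P^{2}}$)
$\frac{1}{-7870 + p{\left(-83 \right)}} = \frac{1}{-7870 - \left(2 - \frac{\left(-83\right)^{2} \sqrt{1 + 5184 \left(-83\right)^{2}}}{72}\right)} = \frac{1}{-7870 - \left(2 - \frac{6889 \sqrt{1 + 5184 \cdot 6889}}{72}\right)} = \frac{1}{-7870 - \left(2 - \frac{6889 \sqrt{1 + 35712576}}{72}\right)} = \frac{1}{-7870 - \left(2 - \frac{6889 \sqrt{35712577}}{72}\right)} = \frac{1}{-7872 + \frac{6889 \sqrt{35712577}}{72}}$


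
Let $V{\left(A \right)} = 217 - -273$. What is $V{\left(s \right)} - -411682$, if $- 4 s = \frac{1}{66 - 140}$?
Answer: $412172$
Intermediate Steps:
$s = \frac{1}{296}$ ($s = - \frac{1}{4 \left(66 - 140\right)} = - \frac{1}{4 \left(-74\right)} = \left(- \frac{1}{4}\right) \left(- \frac{1}{74}\right) = \frac{1}{296} \approx 0.0033784$)
$V{\left(A \right)} = 490$ ($V{\left(A \right)} = 217 + 273 = 490$)
$V{\left(s \right)} - -411682 = 490 - -411682 = 490 + 411682 = 412172$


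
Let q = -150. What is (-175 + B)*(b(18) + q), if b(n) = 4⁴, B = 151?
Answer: -2544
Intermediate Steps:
b(n) = 256
(-175 + B)*(b(18) + q) = (-175 + 151)*(256 - 150) = -24*106 = -2544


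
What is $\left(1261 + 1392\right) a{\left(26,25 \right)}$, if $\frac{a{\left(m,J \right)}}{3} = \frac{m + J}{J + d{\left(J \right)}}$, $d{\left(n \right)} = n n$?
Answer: $\frac{405909}{650} \approx 624.48$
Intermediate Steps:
$d{\left(n \right)} = n^{2}$
$a{\left(m,J \right)} = \frac{3 \left(J + m\right)}{J + J^{2}}$ ($a{\left(m,J \right)} = 3 \frac{m + J}{J + J^{2}} = 3 \frac{J + m}{J + J^{2}} = \frac{3 \left(J + m\right)}{J + J^{2}}$)
$\left(1261 + 1392\right) a{\left(26,25 \right)} = \left(1261 + 1392\right) \frac{3 \left(25 + 26\right)}{25 \left(1 + 25\right)} = 2653 \cdot 3 \cdot \frac{1}{25} \cdot \frac{1}{26} \cdot 51 = 2653 \cdot \frac{153}{650} = \frac{405909}{650}$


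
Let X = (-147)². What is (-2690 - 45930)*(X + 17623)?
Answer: -1907459840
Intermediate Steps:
X = 21609
(-2690 - 45930)*(X + 17623) = (-2690 - 45930)*(21609 + 17623) = -48620*39232 = -1907459840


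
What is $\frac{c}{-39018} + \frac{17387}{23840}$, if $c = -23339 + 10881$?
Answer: $\frac{487702343}{465094560} \approx 1.0486$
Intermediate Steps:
$c = -12458$
$\frac{c}{-39018} + \frac{17387}{23840} = - \frac{12458}{-39018} + \frac{17387}{23840} = \left(-12458\right) \left(- \frac{1}{39018}\right) + 17387 \cdot \frac{1}{23840} = \frac{6229}{19509} + \frac{17387}{23840} = \frac{487702343}{465094560}$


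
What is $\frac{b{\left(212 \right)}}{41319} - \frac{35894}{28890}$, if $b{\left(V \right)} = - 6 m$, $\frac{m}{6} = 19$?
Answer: $- \frac{83492497}{66316995} \approx -1.259$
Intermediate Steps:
$m = 114$ ($m = 6 \cdot 19 = 114$)
$b{\left(V \right)} = -684$ ($b{\left(V \right)} = \left(-6\right) 114 = -684$)
$\frac{b{\left(212 \right)}}{41319} - \frac{35894}{28890} = - \frac{684}{41319} - \frac{35894}{28890} = \left(-684\right) \frac{1}{41319} - \frac{17947}{14445} = - \frac{76}{4591} - \frac{17947}{14445} = - \frac{83492497}{66316995}$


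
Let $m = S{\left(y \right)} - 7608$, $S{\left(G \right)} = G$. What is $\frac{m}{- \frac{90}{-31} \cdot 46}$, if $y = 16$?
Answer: $- \frac{58838}{1035} \approx -56.848$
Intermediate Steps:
$m = -7592$ ($m = 16 - 7608 = -7592$)
$\frac{m}{- \frac{90}{-31} \cdot 46} = - \frac{7592}{- \frac{90}{-31} \cdot 46} = - \frac{7592}{\left(-90\right) \left(- \frac{1}{31}\right) 46} = - \frac{7592}{\frac{90}{31} \cdot 46} = - \frac{7592}{\frac{4140}{31}} = \left(-7592\right) \frac{31}{4140} = - \frac{58838}{1035}$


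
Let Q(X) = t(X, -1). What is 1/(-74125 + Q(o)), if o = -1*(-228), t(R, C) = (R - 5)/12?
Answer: -12/889277 ≈ -1.3494e-5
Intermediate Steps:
t(R, C) = -5/12 + R/12 (t(R, C) = (-5 + R)*(1/12) = -5/12 + R/12)
o = 228
Q(X) = -5/12 + X/12
1/(-74125 + Q(o)) = 1/(-74125 + (-5/12 + (1/12)*228)) = 1/(-74125 + (-5/12 + 19)) = 1/(-74125 + 223/12) = 1/(-889277/12) = -12/889277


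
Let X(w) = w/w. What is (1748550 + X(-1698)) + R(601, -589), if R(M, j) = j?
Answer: 1747962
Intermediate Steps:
X(w) = 1
(1748550 + X(-1698)) + R(601, -589) = (1748550 + 1) - 589 = 1748551 - 589 = 1747962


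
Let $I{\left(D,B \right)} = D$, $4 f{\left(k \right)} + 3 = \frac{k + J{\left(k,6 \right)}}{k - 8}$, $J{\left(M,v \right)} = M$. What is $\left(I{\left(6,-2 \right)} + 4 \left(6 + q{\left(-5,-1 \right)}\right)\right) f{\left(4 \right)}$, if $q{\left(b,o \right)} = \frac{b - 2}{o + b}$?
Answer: $- \frac{130}{3} \approx -43.333$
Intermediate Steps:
$q{\left(b,o \right)} = \frac{-2 + b}{b + o}$
$f{\left(k \right)} = - \frac{3}{4} + \frac{k}{2 \left(-8 + k\right)}$ ($f{\left(k \right)} = - \frac{3}{4} + \frac{\left(k + k\right) \frac{1}{k - 8}}{4} = - \frac{3}{4} + \frac{2 k \frac{1}{-8 + k}}{4} = - \frac{3}{4} + \frac{k}{2 \left(-8 + k\right)}$)
$\left(I{\left(6,-2 \right)} + 4 \left(6 + q{\left(-5,-1 \right)}\right)\right) f{\left(4 \right)} = \left(6 + 4 \left(6 + \frac{-2 - 5}{-5 - 1}\right)\right) \frac{24 - 4}{4 \left(-8 + 4\right)} = \left(6 + 4 \left(6 + \frac{1}{-6} \left(-7\right)\right)\right) \frac{24 - 4}{4 \left(-4\right)} = \left(6 + 4 \left(6 - - \frac{7}{6}\right)\right) \frac{1}{4} \left(- \frac{1}{4}\right) 20 = \left(6 + 4 \left(6 + \frac{7}{6}\right)\right) \left(- \frac{5}{4}\right) = \left(6 + 4 \cdot \frac{43}{6}\right) \left(- \frac{5}{4}\right) = \left(6 + \frac{86}{3}\right) \left(- \frac{5}{4}\right) = \frac{104}{3} \left(- \frac{5}{4}\right) = - \frac{130}{3}$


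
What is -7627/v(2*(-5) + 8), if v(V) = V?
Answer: 7627/2 ≈ 3813.5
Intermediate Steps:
-7627/v(2*(-5) + 8) = -7627/(2*(-5) + 8) = -7627/(-10 + 8) = -7627/(-2) = -7627*(-1/2) = 7627/2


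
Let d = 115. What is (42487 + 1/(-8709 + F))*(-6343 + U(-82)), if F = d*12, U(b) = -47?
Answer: -663254782860/2443 ≈ -2.7149e+8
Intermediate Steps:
F = 1380 (F = 115*12 = 1380)
(42487 + 1/(-8709 + F))*(-6343 + U(-82)) = (42487 + 1/(-8709 + 1380))*(-6343 - 47) = (42487 + 1/(-7329))*(-6390) = (42487 - 1/7329)*(-6390) = (311387222/7329)*(-6390) = -663254782860/2443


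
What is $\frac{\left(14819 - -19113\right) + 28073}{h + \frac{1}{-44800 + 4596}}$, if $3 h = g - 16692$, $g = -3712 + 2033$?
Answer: $- \frac{7478547060}{738587687} \approx -10.125$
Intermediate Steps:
$g = -1679$
$h = - \frac{18371}{3}$ ($h = \frac{-1679 - 16692}{3} = \frac{1}{3} \left(-18371\right) = - \frac{18371}{3} \approx -6123.7$)
$\frac{\left(14819 - -19113\right) + 28073}{h + \frac{1}{-44800 + 4596}} = \frac{\left(14819 - -19113\right) + 28073}{- \frac{18371}{3} + \frac{1}{-44800 + 4596}} = \frac{\left(14819 + 19113\right) + 28073}{- \frac{18371}{3} + \frac{1}{-40204}} = \frac{33932 + 28073}{- \frac{18371}{3} - \frac{1}{40204}} = \frac{62005}{- \frac{738587687}{120612}} = 62005 \left(- \frac{120612}{738587687}\right) = - \frac{7478547060}{738587687}$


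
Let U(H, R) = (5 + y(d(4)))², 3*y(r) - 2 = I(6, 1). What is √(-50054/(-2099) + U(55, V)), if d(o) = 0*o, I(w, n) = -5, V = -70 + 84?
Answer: √175556162/2099 ≈ 6.3124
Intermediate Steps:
V = 14
d(o) = 0
y(r) = -1 (y(r) = ⅔ + (⅓)*(-5) = ⅔ - 5/3 = -1)
U(H, R) = 16 (U(H, R) = (5 - 1)² = 4² = 16)
√(-50054/(-2099) + U(55, V)) = √(-50054/(-2099) + 16) = √(-50054*(-1/2099) + 16) = √(50054/2099 + 16) = √(83638/2099) = √175556162/2099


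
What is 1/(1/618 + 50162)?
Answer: 618/31000117 ≈ 1.9935e-5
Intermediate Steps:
1/(1/618 + 50162) = 1/(31000117/618) = 618/31000117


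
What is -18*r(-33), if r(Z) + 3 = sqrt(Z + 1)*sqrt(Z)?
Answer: 54 + 72*sqrt(66) ≈ 638.93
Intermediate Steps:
r(Z) = -3 + sqrt(Z)*sqrt(1 + Z) (r(Z) = -3 + sqrt(Z + 1)*sqrt(Z) = -3 + sqrt(1 + Z)*sqrt(Z) = -3 + sqrt(Z)*sqrt(1 + Z))
-18*r(-33) = -18*(-3 + sqrt(-33)*sqrt(1 - 33)) = -18*(-3 + (I*sqrt(33))*sqrt(-32)) = -18*(-3 + (I*sqrt(33))*(4*I*sqrt(2))) = -18*(-3 - 4*sqrt(66)) = 54 + 72*sqrt(66)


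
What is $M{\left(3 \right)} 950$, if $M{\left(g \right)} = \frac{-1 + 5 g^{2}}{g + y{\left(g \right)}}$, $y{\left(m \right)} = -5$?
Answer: $-20900$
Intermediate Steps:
$M{\left(g \right)} = \frac{-1 + 5 g^{2}}{-5 + g}$ ($M{\left(g \right)} = \frac{-1 + 5 g^{2}}{g - 5} = \frac{-1 + 5 g^{2}}{-5 + g}$)
$M{\left(3 \right)} 950 = \frac{-1 + 5 \cdot 3^{2}}{-5 + 3} \cdot 950 = \frac{-1 + 5 \cdot 9}{-2} \cdot 950 = - \frac{-1 + 45}{2} \cdot 950 = \left(- \frac{1}{2}\right) 44 \cdot 950 = \left(-22\right) 950 = -20900$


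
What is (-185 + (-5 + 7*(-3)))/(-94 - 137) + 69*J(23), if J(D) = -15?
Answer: -238874/231 ≈ -1034.1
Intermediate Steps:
(-185 + (-5 + 7*(-3)))/(-94 - 137) + 69*J(23) = (-185 + (-5 + 7*(-3)))/(-94 - 137) + 69*(-15) = (-185 + (-5 - 21))/(-231) - 1035 = (-185 - 26)*(-1/231) - 1035 = -211*(-1/231) - 1035 = 211/231 - 1035 = -238874/231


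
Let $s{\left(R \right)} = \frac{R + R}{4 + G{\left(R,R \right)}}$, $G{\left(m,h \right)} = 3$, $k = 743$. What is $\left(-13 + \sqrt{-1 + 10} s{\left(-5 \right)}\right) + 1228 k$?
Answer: $\frac{6386707}{7} \approx 9.1239 \cdot 10^{5}$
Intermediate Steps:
$s{\left(R \right)} = \frac{2 R}{7}$ ($s{\left(R \right)} = \frac{R + R}{4 + 3} = \frac{2 R}{7}$)
$\left(-13 + \sqrt{-1 + 10} s{\left(-5 \right)}\right) + 1228 k = \left(-13 + \sqrt{-1 + 10} \cdot \frac{2}{7} \left(-5\right)\right) + 1228 \cdot 743 = \left(-13 + \sqrt{9} \left(- \frac{10}{7}\right)\right) + 912404 = \left(-13 + 3 \left(- \frac{10}{7}\right)\right) + 912404 = \left(-13 - \frac{30}{7}\right) + 912404 = - \frac{121}{7} + 912404 = \frac{6386707}{7}$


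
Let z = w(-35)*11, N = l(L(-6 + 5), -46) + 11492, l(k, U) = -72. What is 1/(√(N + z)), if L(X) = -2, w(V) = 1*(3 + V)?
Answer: √2767/5534 ≈ 0.0095053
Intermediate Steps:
w(V) = 3 + V
N = 11420 (N = -72 + 11492 = 11420)
z = -352 (z = (3 - 35)*11 = -32*11 = -352)
1/(√(N + z)) = 1/(√(11420 - 352)) = 1/(√11068) = 1/(2*√2767) = √2767/5534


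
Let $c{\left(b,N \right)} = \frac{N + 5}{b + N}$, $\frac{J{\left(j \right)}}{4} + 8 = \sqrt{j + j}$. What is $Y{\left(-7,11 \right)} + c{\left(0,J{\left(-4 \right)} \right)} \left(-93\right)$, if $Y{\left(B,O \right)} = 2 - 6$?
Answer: $- \frac{1009}{12} + \frac{155 i \sqrt{2}}{48} \approx -84.083 + 4.5667 i$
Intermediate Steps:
$J{\left(j \right)} = -32 + 4 \sqrt{2} \sqrt{j}$ ($J{\left(j \right)} = -32 + 4 \sqrt{j + j} = -32 + 4 \sqrt{2 j} = -32 + 4 \sqrt{2} \sqrt{j}$)
$c{\left(b,N \right)} = \frac{5 + N}{N + b}$
$Y{\left(B,O \right)} = -4$ ($Y{\left(B,O \right)} = 2 - 6 = -4$)
$Y{\left(-7,11 \right)} + c{\left(0,J{\left(-4 \right)} \right)} \left(-93\right) = -4 + \frac{5 - \left(32 - 4 \sqrt{2} \sqrt{-4}\right)}{\left(-32 + 4 \sqrt{2} \sqrt{-4}\right) + 0} \left(-93\right) = -4 + \frac{5 - \left(32 - 4 \sqrt{2} \cdot 2 i\right)}{\left(-32 + 4 \sqrt{2} \cdot 2 i\right) + 0} \left(-93\right) = -4 + \frac{5 - \left(32 - 8 i \sqrt{2}\right)}{\left(-32 + 8 i \sqrt{2}\right) + 0} \left(-93\right) = -4 + \frac{-27 + 8 i \sqrt{2}}{-32 + 8 i \sqrt{2}} \left(-93\right) = -4 - \frac{93 \left(-27 + 8 i \sqrt{2}\right)}{-32 + 8 i \sqrt{2}}$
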